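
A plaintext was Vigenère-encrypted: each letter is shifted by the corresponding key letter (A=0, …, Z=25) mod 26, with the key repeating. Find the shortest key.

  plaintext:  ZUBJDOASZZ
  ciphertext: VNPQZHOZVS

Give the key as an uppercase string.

WTOH

  i= 0: V-Z = 22 → W
  i= 1: N-U = 19 → T
  i= 2: P-B = 14 → O
  i= 3: Q-J =  7 → H
  i= 4: Z-D = 22 → W
  i= 5: H-O = 19 → T
  i= 6: O-A = 14 → O
  i= 7: Z-S =  7 → H
  i= 8: V-Z = 22 → W
  i= 9: S-Z = 19 → T
  shifts repeat with period 4: WTOH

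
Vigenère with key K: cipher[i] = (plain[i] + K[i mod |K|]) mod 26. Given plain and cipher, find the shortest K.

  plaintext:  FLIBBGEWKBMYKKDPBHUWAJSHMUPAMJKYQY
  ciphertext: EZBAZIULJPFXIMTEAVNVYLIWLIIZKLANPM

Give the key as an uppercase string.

ZOTZYCQP

  i= 0: E-F = 25 → Z
  i= 1: Z-L = 14 → O
  i= 2: B-I = 19 → T
  i= 3: A-B = 25 → Z
  i= 4: Z-B = 24 → Y
  i= 5: I-G =  2 → C
  i= 6: U-E = 16 → Q
  i= 7: L-W = 15 → P
  i= 8: J-K = 25 → Z
  i= 9: P-B = 14 → O
  i=10: F-M = 19 → T
  i=11: X-Y = 25 → Z
  i=12: I-K = 24 → Y
  i=13: M-K =  2 → C
  i=14: T-D = 16 → Q
  i=15: E-P = 15 → P
  i=16: A-B = 25 → Z
  i=17: V-H = 14 → O
  i=18: N-U = 19 → T
  i=19: V-W = 25 → Z
  i=20: Y-A = 24 → Y
  i=21: L-J =  2 → C
  i=22: I-S = 16 → Q
  i=23: W-H = 15 → P
  i=24: L-M = 25 → Z
  i=25: I-U = 14 → O
  i=26: I-P = 19 → T
  i=27: Z-A = 25 → Z
  i=28: K-M = 24 → Y
  i=29: L-J =  2 → C
  i=30: A-K = 16 → Q
  i=31: N-Y = 15 → P
  i=32: P-Q = 25 → Z
  i=33: M-Y = 14 → O
  shifts repeat with period 8: ZOTZYCQP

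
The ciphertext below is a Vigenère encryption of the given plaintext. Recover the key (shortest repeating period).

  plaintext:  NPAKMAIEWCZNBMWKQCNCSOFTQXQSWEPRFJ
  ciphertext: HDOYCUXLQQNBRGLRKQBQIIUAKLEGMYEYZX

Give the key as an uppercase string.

  i= 0: H-N = 20 → U
  i= 1: D-P = 14 → O
  i= 2: O-A = 14 → O
  i= 3: Y-K = 14 → O
  i= 4: C-M = 16 → Q
  i= 5: U-A = 20 → U
  i= 6: X-I = 15 → P
  i= 7: L-E =  7 → H
  i= 8: Q-W = 20 → U
  i= 9: Q-C = 14 → O
  i=10: N-Z = 14 → O
  i=11: B-N = 14 → O
  i=12: R-B = 16 → Q
  i=13: G-M = 20 → U
  i=14: L-W = 15 → P
  i=15: R-K =  7 → H
  i=16: K-Q = 20 → U
  i=17: Q-C = 14 → O
  i=18: B-N = 14 → O
  i=19: Q-C = 14 → O
  i=20: I-S = 16 → Q
  i=21: I-O = 20 → U
  i=22: U-F = 15 → P
  i=23: A-T =  7 → H
  i=24: K-Q = 20 → U
  i=25: L-X = 14 → O
  i=26: E-Q = 14 → O
  i=27: G-S = 14 → O
  i=28: M-W = 16 → Q
  i=29: Y-E = 20 → U
  i=30: E-P = 15 → P
  i=31: Y-R =  7 → H
  i=32: Z-F = 20 → U
  i=33: X-J = 14 → O
  shifts repeat with period 8: UOOOQUPH

UOOOQUPH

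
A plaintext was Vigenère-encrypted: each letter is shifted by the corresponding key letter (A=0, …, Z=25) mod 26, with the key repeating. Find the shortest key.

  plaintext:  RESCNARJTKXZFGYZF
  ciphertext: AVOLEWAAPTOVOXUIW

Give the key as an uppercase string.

  i= 0: A-R =  9 → J
  i= 1: V-E = 17 → R
  i= 2: O-S = 22 → W
  i= 3: L-C =  9 → J
  i= 4: E-N = 17 → R
  i= 5: W-A = 22 → W
  i= 6: A-R =  9 → J
  i= 7: A-J = 17 → R
  i= 8: P-T = 22 → W
  i= 9: T-K =  9 → J
  i=10: O-X = 17 → R
  i=11: V-Z = 22 → W
  i=12: O-F =  9 → J
  i=13: X-G = 17 → R
  i=14: U-Y = 22 → W
  i=15: I-Z =  9 → J
  i=16: W-F = 17 → R
  shifts repeat with period 3: JRW

JRW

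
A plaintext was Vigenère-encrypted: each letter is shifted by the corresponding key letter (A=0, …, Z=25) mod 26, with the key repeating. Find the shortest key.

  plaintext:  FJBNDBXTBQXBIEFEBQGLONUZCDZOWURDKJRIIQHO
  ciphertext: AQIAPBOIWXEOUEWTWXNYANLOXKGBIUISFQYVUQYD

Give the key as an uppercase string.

  i= 0: A-F = 21 → V
  i= 1: Q-J =  7 → H
  i= 2: I-B =  7 → H
  i= 3: A-N = 13 → N
  i= 4: P-D = 12 → M
  i= 5: B-B =  0 → A
  i= 6: O-X = 17 → R
  i= 7: I-T = 15 → P
  i= 8: W-B = 21 → V
  i= 9: X-Q =  7 → H
  i=10: E-X =  7 → H
  i=11: O-B = 13 → N
  i=12: U-I = 12 → M
  i=13: E-E =  0 → A
  i=14: W-F = 17 → R
  i=15: T-E = 15 → P
  i=16: W-B = 21 → V
  i=17: X-Q =  7 → H
  i=18: N-G =  7 → H
  i=19: Y-L = 13 → N
  i=20: A-O = 12 → M
  i=21: N-N =  0 → A
  i=22: L-U = 17 → R
  i=23: O-Z = 15 → P
  i=24: X-C = 21 → V
  i=25: K-D =  7 → H
  i=26: G-Z =  7 → H
  i=27: B-O = 13 → N
  i=28: I-W = 12 → M
  i=29: U-U =  0 → A
  i=30: I-R = 17 → R
  i=31: S-D = 15 → P
  i=32: F-K = 21 → V
  i=33: Q-J =  7 → H
  i=34: Y-R =  7 → H
  i=35: V-I = 13 → N
  i=36: U-I = 12 → M
  i=37: Q-Q =  0 → A
  i=38: Y-H = 17 → R
  i=39: D-O = 15 → P
  shifts repeat with period 8: VHHNMARP

VHHNMARP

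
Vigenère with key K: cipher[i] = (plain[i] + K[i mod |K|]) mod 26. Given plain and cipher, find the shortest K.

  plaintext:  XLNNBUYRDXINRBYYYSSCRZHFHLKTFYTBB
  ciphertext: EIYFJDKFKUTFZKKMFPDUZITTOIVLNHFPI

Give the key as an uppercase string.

HXLSIJMO

  i= 0: E-X =  7 → H
  i= 1: I-L = 23 → X
  i= 2: Y-N = 11 → L
  i= 3: F-N = 18 → S
  i= 4: J-B =  8 → I
  i= 5: D-U =  9 → J
  i= 6: K-Y = 12 → M
  i= 7: F-R = 14 → O
  i= 8: K-D =  7 → H
  i= 9: U-X = 23 → X
  i=10: T-I = 11 → L
  i=11: F-N = 18 → S
  i=12: Z-R =  8 → I
  i=13: K-B =  9 → J
  i=14: K-Y = 12 → M
  i=15: M-Y = 14 → O
  i=16: F-Y =  7 → H
  i=17: P-S = 23 → X
  i=18: D-S = 11 → L
  i=19: U-C = 18 → S
  i=20: Z-R =  8 → I
  i=21: I-Z =  9 → J
  i=22: T-H = 12 → M
  i=23: T-F = 14 → O
  i=24: O-H =  7 → H
  i=25: I-L = 23 → X
  i=26: V-K = 11 → L
  i=27: L-T = 18 → S
  i=28: N-F =  8 → I
  i=29: H-Y =  9 → J
  i=30: F-T = 12 → M
  i=31: P-B = 14 → O
  i=32: I-B =  7 → H
  shifts repeat with period 8: HXLSIJMO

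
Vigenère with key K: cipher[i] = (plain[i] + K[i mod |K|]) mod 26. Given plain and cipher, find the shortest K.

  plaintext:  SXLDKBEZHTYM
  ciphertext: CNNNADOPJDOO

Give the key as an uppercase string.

  i= 0: C-S = 10 → K
  i= 1: N-X = 16 → Q
  i= 2: N-L =  2 → C
  i= 3: N-D = 10 → K
  i= 4: A-K = 16 → Q
  i= 5: D-B =  2 → C
  i= 6: O-E = 10 → K
  i= 7: P-Z = 16 → Q
  i= 8: J-H =  2 → C
  i= 9: D-T = 10 → K
  i=10: O-Y = 16 → Q
  i=11: O-M =  2 → C
  shifts repeat with period 3: KQC

KQC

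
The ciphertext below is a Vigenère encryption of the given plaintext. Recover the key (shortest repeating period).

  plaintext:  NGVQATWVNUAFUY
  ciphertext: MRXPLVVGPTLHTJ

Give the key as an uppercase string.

  i= 0: M-N = 25 → Z
  i= 1: R-G = 11 → L
  i= 2: X-V =  2 → C
  i= 3: P-Q = 25 → Z
  i= 4: L-A = 11 → L
  i= 5: V-T =  2 → C
  i= 6: V-W = 25 → Z
  i= 7: G-V = 11 → L
  i= 8: P-N =  2 → C
  i= 9: T-U = 25 → Z
  i=10: L-A = 11 → L
  i=11: H-F =  2 → C
  i=12: T-U = 25 → Z
  i=13: J-Y = 11 → L
  shifts repeat with period 3: ZLC

ZLC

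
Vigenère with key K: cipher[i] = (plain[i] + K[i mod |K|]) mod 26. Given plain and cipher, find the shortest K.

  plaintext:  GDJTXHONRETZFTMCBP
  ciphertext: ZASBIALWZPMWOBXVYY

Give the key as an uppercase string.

  i= 0: Z-G = 19 → T
  i= 1: A-D = 23 → X
  i= 2: S-J =  9 → J
  i= 3: B-T =  8 → I
  i= 4: I-X = 11 → L
  i= 5: A-H = 19 → T
  i= 6: L-O = 23 → X
  i= 7: W-N =  9 → J
  i= 8: Z-R =  8 → I
  i= 9: P-E = 11 → L
  i=10: M-T = 19 → T
  i=11: W-Z = 23 → X
  i=12: O-F =  9 → J
  i=13: B-T =  8 → I
  i=14: X-M = 11 → L
  i=15: V-C = 19 → T
  i=16: Y-B = 23 → X
  i=17: Y-P =  9 → J
  shifts repeat with period 5: TXJIL

TXJIL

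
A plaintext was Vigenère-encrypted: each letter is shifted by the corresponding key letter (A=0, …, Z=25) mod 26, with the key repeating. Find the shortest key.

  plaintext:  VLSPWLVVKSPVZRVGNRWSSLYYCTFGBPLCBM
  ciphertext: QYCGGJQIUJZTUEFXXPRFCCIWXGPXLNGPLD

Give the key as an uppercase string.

  i= 0: Q-V = 21 → V
  i= 1: Y-L = 13 → N
  i= 2: C-S = 10 → K
  i= 3: G-P = 17 → R
  i= 4: G-W = 10 → K
  i= 5: J-L = 24 → Y
  i= 6: Q-V = 21 → V
  i= 7: I-V = 13 → N
  i= 8: U-K = 10 → K
  i= 9: J-S = 17 → R
  i=10: Z-P = 10 → K
  i=11: T-V = 24 → Y
  i=12: U-Z = 21 → V
  i=13: E-R = 13 → N
  i=14: F-V = 10 → K
  i=15: X-G = 17 → R
  i=16: X-N = 10 → K
  i=17: P-R = 24 → Y
  i=18: R-W = 21 → V
  i=19: F-S = 13 → N
  i=20: C-S = 10 → K
  i=21: C-L = 17 → R
  i=22: I-Y = 10 → K
  i=23: W-Y = 24 → Y
  i=24: X-C = 21 → V
  i=25: G-T = 13 → N
  i=26: P-F = 10 → K
  i=27: X-G = 17 → R
  i=28: L-B = 10 → K
  i=29: N-P = 24 → Y
  i=30: G-L = 21 → V
  i=31: P-C = 13 → N
  i=32: L-B = 10 → K
  i=33: D-M = 17 → R
  shifts repeat with period 6: VNKRKY

VNKRKY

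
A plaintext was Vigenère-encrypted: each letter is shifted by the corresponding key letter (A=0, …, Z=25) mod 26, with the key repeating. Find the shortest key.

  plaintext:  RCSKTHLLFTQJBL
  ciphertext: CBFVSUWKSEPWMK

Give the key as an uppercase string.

LZN

  i= 0: C-R = 11 → L
  i= 1: B-C = 25 → Z
  i= 2: F-S = 13 → N
  i= 3: V-K = 11 → L
  i= 4: S-T = 25 → Z
  i= 5: U-H = 13 → N
  i= 6: W-L = 11 → L
  i= 7: K-L = 25 → Z
  i= 8: S-F = 13 → N
  i= 9: E-T = 11 → L
  i=10: P-Q = 25 → Z
  i=11: W-J = 13 → N
  i=12: M-B = 11 → L
  i=13: K-L = 25 → Z
  shifts repeat with period 3: LZN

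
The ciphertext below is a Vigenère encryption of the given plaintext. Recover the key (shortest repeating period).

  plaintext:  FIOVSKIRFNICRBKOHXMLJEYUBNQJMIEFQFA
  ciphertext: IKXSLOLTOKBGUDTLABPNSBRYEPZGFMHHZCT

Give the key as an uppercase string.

DCJXTE

  i= 0: I-F =  3 → D
  i= 1: K-I =  2 → C
  i= 2: X-O =  9 → J
  i= 3: S-V = 23 → X
  i= 4: L-S = 19 → T
  i= 5: O-K =  4 → E
  i= 6: L-I =  3 → D
  i= 7: T-R =  2 → C
  i= 8: O-F =  9 → J
  i= 9: K-N = 23 → X
  i=10: B-I = 19 → T
  i=11: G-C =  4 → E
  i=12: U-R =  3 → D
  i=13: D-B =  2 → C
  i=14: T-K =  9 → J
  i=15: L-O = 23 → X
  i=16: A-H = 19 → T
  i=17: B-X =  4 → E
  i=18: P-M =  3 → D
  i=19: N-L =  2 → C
  i=20: S-J =  9 → J
  i=21: B-E = 23 → X
  i=22: R-Y = 19 → T
  i=23: Y-U =  4 → E
  i=24: E-B =  3 → D
  i=25: P-N =  2 → C
  i=26: Z-Q =  9 → J
  i=27: G-J = 23 → X
  i=28: F-M = 19 → T
  i=29: M-I =  4 → E
  i=30: H-E =  3 → D
  i=31: H-F =  2 → C
  i=32: Z-Q =  9 → J
  i=33: C-F = 23 → X
  i=34: T-A = 19 → T
  shifts repeat with period 6: DCJXTE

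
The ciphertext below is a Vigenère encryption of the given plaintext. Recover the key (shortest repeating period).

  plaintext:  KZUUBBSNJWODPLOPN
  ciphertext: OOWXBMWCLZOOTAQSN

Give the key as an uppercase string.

  i= 0: O-K =  4 → E
  i= 1: O-Z = 15 → P
  i= 2: W-U =  2 → C
  i= 3: X-U =  3 → D
  i= 4: B-B =  0 → A
  i= 5: M-B = 11 → L
  i= 6: W-S =  4 → E
  i= 7: C-N = 15 → P
  i= 8: L-J =  2 → C
  i= 9: Z-W =  3 → D
  i=10: O-O =  0 → A
  i=11: O-D = 11 → L
  i=12: T-P =  4 → E
  i=13: A-L = 15 → P
  i=14: Q-O =  2 → C
  i=15: S-P =  3 → D
  i=16: N-N =  0 → A
  shifts repeat with period 6: EPCDAL

EPCDAL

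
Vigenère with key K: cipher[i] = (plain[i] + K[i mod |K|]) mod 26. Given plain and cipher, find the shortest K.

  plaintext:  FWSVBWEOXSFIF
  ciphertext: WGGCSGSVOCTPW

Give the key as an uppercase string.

RKOH

  i= 0: W-F = 17 → R
  i= 1: G-W = 10 → K
  i= 2: G-S = 14 → O
  i= 3: C-V =  7 → H
  i= 4: S-B = 17 → R
  i= 5: G-W = 10 → K
  i= 6: S-E = 14 → O
  i= 7: V-O =  7 → H
  i= 8: O-X = 17 → R
  i= 9: C-S = 10 → K
  i=10: T-F = 14 → O
  i=11: P-I =  7 → H
  i=12: W-F = 17 → R
  shifts repeat with period 4: RKOH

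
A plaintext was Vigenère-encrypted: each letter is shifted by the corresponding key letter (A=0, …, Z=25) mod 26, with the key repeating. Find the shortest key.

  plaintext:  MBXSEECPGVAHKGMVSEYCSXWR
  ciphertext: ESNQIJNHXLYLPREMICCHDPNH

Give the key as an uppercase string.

SRQYEFL

  i= 0: E-M = 18 → S
  i= 1: S-B = 17 → R
  i= 2: N-X = 16 → Q
  i= 3: Q-S = 24 → Y
  i= 4: I-E =  4 → E
  i= 5: J-E =  5 → F
  i= 6: N-C = 11 → L
  i= 7: H-P = 18 → S
  i= 8: X-G = 17 → R
  i= 9: L-V = 16 → Q
  i=10: Y-A = 24 → Y
  i=11: L-H =  4 → E
  i=12: P-K =  5 → F
  i=13: R-G = 11 → L
  i=14: E-M = 18 → S
  i=15: M-V = 17 → R
  i=16: I-S = 16 → Q
  i=17: C-E = 24 → Y
  i=18: C-Y =  4 → E
  i=19: H-C =  5 → F
  i=20: D-S = 11 → L
  i=21: P-X = 18 → S
  i=22: N-W = 17 → R
  i=23: H-R = 16 → Q
  shifts repeat with period 7: SRQYEFL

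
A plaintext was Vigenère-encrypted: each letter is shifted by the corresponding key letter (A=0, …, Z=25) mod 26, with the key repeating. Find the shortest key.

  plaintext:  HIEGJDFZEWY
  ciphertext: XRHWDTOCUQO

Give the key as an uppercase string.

  i= 0: X-H = 16 → Q
  i= 1: R-I =  9 → J
  i= 2: H-E =  3 → D
  i= 3: W-G = 16 → Q
  i= 4: D-J = 20 → U
  i= 5: T-D = 16 → Q
  i= 6: O-F =  9 → J
  i= 7: C-Z =  3 → D
  i= 8: U-E = 16 → Q
  i= 9: Q-W = 20 → U
  i=10: O-Y = 16 → Q
  shifts repeat with period 5: QJDQU

QJDQU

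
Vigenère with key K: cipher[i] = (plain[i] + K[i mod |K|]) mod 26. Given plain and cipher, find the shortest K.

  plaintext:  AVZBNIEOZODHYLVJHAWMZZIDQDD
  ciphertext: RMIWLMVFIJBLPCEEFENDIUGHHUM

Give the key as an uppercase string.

  i= 0: R-A = 17 → R
  i= 1: M-V = 17 → R
  i= 2: I-Z =  9 → J
  i= 3: W-B = 21 → V
  i= 4: L-N = 24 → Y
  i= 5: M-I =  4 → E
  i= 6: V-E = 17 → R
  i= 7: F-O = 17 → R
  i= 8: I-Z =  9 → J
  i= 9: J-O = 21 → V
  i=10: B-D = 24 → Y
  i=11: L-H =  4 → E
  i=12: P-Y = 17 → R
  i=13: C-L = 17 → R
  i=14: E-V =  9 → J
  i=15: E-J = 21 → V
  i=16: F-H = 24 → Y
  i=17: E-A =  4 → E
  i=18: N-W = 17 → R
  i=19: D-M = 17 → R
  i=20: I-Z =  9 → J
  i=21: U-Z = 21 → V
  i=22: G-I = 24 → Y
  i=23: H-D =  4 → E
  i=24: H-Q = 17 → R
  i=25: U-D = 17 → R
  i=26: M-D =  9 → J
  shifts repeat with period 6: RRJVYE

RRJVYE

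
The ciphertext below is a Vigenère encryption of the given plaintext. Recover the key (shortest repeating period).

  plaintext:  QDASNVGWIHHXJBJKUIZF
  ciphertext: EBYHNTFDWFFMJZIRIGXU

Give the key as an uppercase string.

OYYPAYZH

  i= 0: E-Q = 14 → O
  i= 1: B-D = 24 → Y
  i= 2: Y-A = 24 → Y
  i= 3: H-S = 15 → P
  i= 4: N-N =  0 → A
  i= 5: T-V = 24 → Y
  i= 6: F-G = 25 → Z
  i= 7: D-W =  7 → H
  i= 8: W-I = 14 → O
  i= 9: F-H = 24 → Y
  i=10: F-H = 24 → Y
  i=11: M-X = 15 → P
  i=12: J-J =  0 → A
  i=13: Z-B = 24 → Y
  i=14: I-J = 25 → Z
  i=15: R-K =  7 → H
  i=16: I-U = 14 → O
  i=17: G-I = 24 → Y
  i=18: X-Z = 24 → Y
  i=19: U-F = 15 → P
  shifts repeat with period 8: OYYPAYZH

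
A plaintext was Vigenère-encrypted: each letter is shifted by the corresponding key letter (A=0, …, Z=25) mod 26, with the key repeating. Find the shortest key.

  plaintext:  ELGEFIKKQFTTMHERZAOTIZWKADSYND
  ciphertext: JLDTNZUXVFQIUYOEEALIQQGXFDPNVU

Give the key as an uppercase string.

FAXPIRKN

  i= 0: J-E =  5 → F
  i= 1: L-L =  0 → A
  i= 2: D-G = 23 → X
  i= 3: T-E = 15 → P
  i= 4: N-F =  8 → I
  i= 5: Z-I = 17 → R
  i= 6: U-K = 10 → K
  i= 7: X-K = 13 → N
  i= 8: V-Q =  5 → F
  i= 9: F-F =  0 → A
  i=10: Q-T = 23 → X
  i=11: I-T = 15 → P
  i=12: U-M =  8 → I
  i=13: Y-H = 17 → R
  i=14: O-E = 10 → K
  i=15: E-R = 13 → N
  i=16: E-Z =  5 → F
  i=17: A-A =  0 → A
  i=18: L-O = 23 → X
  i=19: I-T = 15 → P
  i=20: Q-I =  8 → I
  i=21: Q-Z = 17 → R
  i=22: G-W = 10 → K
  i=23: X-K = 13 → N
  i=24: F-A =  5 → F
  i=25: D-D =  0 → A
  i=26: P-S = 23 → X
  i=27: N-Y = 15 → P
  i=28: V-N =  8 → I
  i=29: U-D = 17 → R
  shifts repeat with period 8: FAXPIRKN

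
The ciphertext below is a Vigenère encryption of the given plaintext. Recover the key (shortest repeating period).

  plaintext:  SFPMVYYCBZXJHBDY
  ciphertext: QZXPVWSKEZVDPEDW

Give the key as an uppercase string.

YUIDA

  i= 0: Q-S = 24 → Y
  i= 1: Z-F = 20 → U
  i= 2: X-P =  8 → I
  i= 3: P-M =  3 → D
  i= 4: V-V =  0 → A
  i= 5: W-Y = 24 → Y
  i= 6: S-Y = 20 → U
  i= 7: K-C =  8 → I
  i= 8: E-B =  3 → D
  i= 9: Z-Z =  0 → A
  i=10: V-X = 24 → Y
  i=11: D-J = 20 → U
  i=12: P-H =  8 → I
  i=13: E-B =  3 → D
  i=14: D-D =  0 → A
  i=15: W-Y = 24 → Y
  shifts repeat with period 5: YUIDA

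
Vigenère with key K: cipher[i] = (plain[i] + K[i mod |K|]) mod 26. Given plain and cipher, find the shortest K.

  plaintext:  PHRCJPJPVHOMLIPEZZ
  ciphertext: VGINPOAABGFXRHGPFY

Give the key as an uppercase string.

GZRL

  i= 0: V-P =  6 → G
  i= 1: G-H = 25 → Z
  i= 2: I-R = 17 → R
  i= 3: N-C = 11 → L
  i= 4: P-J =  6 → G
  i= 5: O-P = 25 → Z
  i= 6: A-J = 17 → R
  i= 7: A-P = 11 → L
  i= 8: B-V =  6 → G
  i= 9: G-H = 25 → Z
  i=10: F-O = 17 → R
  i=11: X-M = 11 → L
  i=12: R-L =  6 → G
  i=13: H-I = 25 → Z
  i=14: G-P = 17 → R
  i=15: P-E = 11 → L
  i=16: F-Z =  6 → G
  i=17: Y-Z = 25 → Z
  shifts repeat with period 4: GZRL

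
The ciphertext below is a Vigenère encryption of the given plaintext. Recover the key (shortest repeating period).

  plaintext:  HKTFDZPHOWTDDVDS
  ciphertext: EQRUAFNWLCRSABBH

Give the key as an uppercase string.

XGYP

  i= 0: E-H = 23 → X
  i= 1: Q-K =  6 → G
  i= 2: R-T = 24 → Y
  i= 3: U-F = 15 → P
  i= 4: A-D = 23 → X
  i= 5: F-Z =  6 → G
  i= 6: N-P = 24 → Y
  i= 7: W-H = 15 → P
  i= 8: L-O = 23 → X
  i= 9: C-W =  6 → G
  i=10: R-T = 24 → Y
  i=11: S-D = 15 → P
  i=12: A-D = 23 → X
  i=13: B-V =  6 → G
  i=14: B-D = 24 → Y
  i=15: H-S = 15 → P
  shifts repeat with period 4: XGYP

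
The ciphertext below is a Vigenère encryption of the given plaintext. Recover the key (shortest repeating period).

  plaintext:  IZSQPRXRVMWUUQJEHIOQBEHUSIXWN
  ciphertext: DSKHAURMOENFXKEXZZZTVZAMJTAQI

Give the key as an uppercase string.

VTSRLDU

  i= 0: D-I = 21 → V
  i= 1: S-Z = 19 → T
  i= 2: K-S = 18 → S
  i= 3: H-Q = 17 → R
  i= 4: A-P = 11 → L
  i= 5: U-R =  3 → D
  i= 6: R-X = 20 → U
  i= 7: M-R = 21 → V
  i= 8: O-V = 19 → T
  i= 9: E-M = 18 → S
  i=10: N-W = 17 → R
  i=11: F-U = 11 → L
  i=12: X-U =  3 → D
  i=13: K-Q = 20 → U
  i=14: E-J = 21 → V
  i=15: X-E = 19 → T
  i=16: Z-H = 18 → S
  i=17: Z-I = 17 → R
  i=18: Z-O = 11 → L
  i=19: T-Q =  3 → D
  i=20: V-B = 20 → U
  i=21: Z-E = 21 → V
  i=22: A-H = 19 → T
  i=23: M-U = 18 → S
  i=24: J-S = 17 → R
  i=25: T-I = 11 → L
  i=26: A-X =  3 → D
  i=27: Q-W = 20 → U
  i=28: I-N = 21 → V
  shifts repeat with period 7: VTSRLDU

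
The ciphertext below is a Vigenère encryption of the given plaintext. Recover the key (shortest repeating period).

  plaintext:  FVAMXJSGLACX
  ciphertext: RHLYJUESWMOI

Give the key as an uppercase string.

  i= 0: R-F = 12 → M
  i= 1: H-V = 12 → M
  i= 2: L-A = 11 → L
  i= 3: Y-M = 12 → M
  i= 4: J-X = 12 → M
  i= 5: U-J = 11 → L
  i= 6: E-S = 12 → M
  i= 7: S-G = 12 → M
  i= 8: W-L = 11 → L
  i= 9: M-A = 12 → M
  i=10: O-C = 12 → M
  i=11: I-X = 11 → L
  shifts repeat with period 3: MML

MML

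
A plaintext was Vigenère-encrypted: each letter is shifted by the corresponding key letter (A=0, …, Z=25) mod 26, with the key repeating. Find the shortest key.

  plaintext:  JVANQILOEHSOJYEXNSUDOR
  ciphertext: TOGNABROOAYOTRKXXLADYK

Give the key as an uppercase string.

KTGA

  i= 0: T-J = 10 → K
  i= 1: O-V = 19 → T
  i= 2: G-A =  6 → G
  i= 3: N-N =  0 → A
  i= 4: A-Q = 10 → K
  i= 5: B-I = 19 → T
  i= 6: R-L =  6 → G
  i= 7: O-O =  0 → A
  i= 8: O-E = 10 → K
  i= 9: A-H = 19 → T
  i=10: Y-S =  6 → G
  i=11: O-O =  0 → A
  i=12: T-J = 10 → K
  i=13: R-Y = 19 → T
  i=14: K-E =  6 → G
  i=15: X-X =  0 → A
  i=16: X-N = 10 → K
  i=17: L-S = 19 → T
  i=18: A-U =  6 → G
  i=19: D-D =  0 → A
  i=20: Y-O = 10 → K
  i=21: K-R = 19 → T
  shifts repeat with period 4: KTGA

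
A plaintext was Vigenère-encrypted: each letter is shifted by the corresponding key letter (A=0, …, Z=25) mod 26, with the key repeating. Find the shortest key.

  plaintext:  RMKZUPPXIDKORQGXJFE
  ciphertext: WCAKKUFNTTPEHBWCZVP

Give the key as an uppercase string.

  i= 0: W-R =  5 → F
  i= 1: C-M = 16 → Q
  i= 2: A-K = 16 → Q
  i= 3: K-Z = 11 → L
  i= 4: K-U = 16 → Q
  i= 5: U-P =  5 → F
  i= 6: F-P = 16 → Q
  i= 7: N-X = 16 → Q
  i= 8: T-I = 11 → L
  i= 9: T-D = 16 → Q
  i=10: P-K =  5 → F
  i=11: E-O = 16 → Q
  i=12: H-R = 16 → Q
  i=13: B-Q = 11 → L
  i=14: W-G = 16 → Q
  i=15: C-X =  5 → F
  i=16: Z-J = 16 → Q
  i=17: V-F = 16 → Q
  i=18: P-E = 11 → L
  shifts repeat with period 5: FQQLQ

FQQLQ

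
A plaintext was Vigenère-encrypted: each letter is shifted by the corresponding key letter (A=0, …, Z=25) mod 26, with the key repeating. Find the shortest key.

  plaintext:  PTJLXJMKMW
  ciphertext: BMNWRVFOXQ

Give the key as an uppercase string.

  i= 0: B-P = 12 → M
  i= 1: M-T = 19 → T
  i= 2: N-J =  4 → E
  i= 3: W-L = 11 → L
  i= 4: R-X = 20 → U
  i= 5: V-J = 12 → M
  i= 6: F-M = 19 → T
  i= 7: O-K =  4 → E
  i= 8: X-M = 11 → L
  i= 9: Q-W = 20 → U
  shifts repeat with period 5: MTELU

MTELU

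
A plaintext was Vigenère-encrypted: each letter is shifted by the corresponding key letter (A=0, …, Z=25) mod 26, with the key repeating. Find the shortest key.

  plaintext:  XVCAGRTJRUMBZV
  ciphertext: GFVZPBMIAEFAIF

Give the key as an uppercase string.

  i= 0: G-X =  9 → J
  i= 1: F-V = 10 → K
  i= 2: V-C = 19 → T
  i= 3: Z-A = 25 → Z
  i= 4: P-G =  9 → J
  i= 5: B-R = 10 → K
  i= 6: M-T = 19 → T
  i= 7: I-J = 25 → Z
  i= 8: A-R =  9 → J
  i= 9: E-U = 10 → K
  i=10: F-M = 19 → T
  i=11: A-B = 25 → Z
  i=12: I-Z =  9 → J
  i=13: F-V = 10 → K
  shifts repeat with period 4: JKTZ

JKTZ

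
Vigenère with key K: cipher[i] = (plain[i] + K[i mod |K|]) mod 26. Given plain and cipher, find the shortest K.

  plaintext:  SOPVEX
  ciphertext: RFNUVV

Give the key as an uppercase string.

  i= 0: R-S = 25 → Z
  i= 1: F-O = 17 → R
  i= 2: N-P = 24 → Y
  i= 3: U-V = 25 → Z
  i= 4: V-E = 17 → R
  i= 5: V-X = 24 → Y
  shifts repeat with period 3: ZRY

ZRY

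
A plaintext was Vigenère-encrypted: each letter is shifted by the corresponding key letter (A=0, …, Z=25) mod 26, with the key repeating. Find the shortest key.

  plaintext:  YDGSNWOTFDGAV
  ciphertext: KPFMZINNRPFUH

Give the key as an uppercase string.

  i= 0: K-Y = 12 → M
  i= 1: P-D = 12 → M
  i= 2: F-G = 25 → Z
  i= 3: M-S = 20 → U
  i= 4: Z-N = 12 → M
  i= 5: I-W = 12 → M
  i= 6: N-O = 25 → Z
  i= 7: N-T = 20 → U
  i= 8: R-F = 12 → M
  i= 9: P-D = 12 → M
  i=10: F-G = 25 → Z
  i=11: U-A = 20 → U
  i=12: H-V = 12 → M
  shifts repeat with period 4: MMZU

MMZU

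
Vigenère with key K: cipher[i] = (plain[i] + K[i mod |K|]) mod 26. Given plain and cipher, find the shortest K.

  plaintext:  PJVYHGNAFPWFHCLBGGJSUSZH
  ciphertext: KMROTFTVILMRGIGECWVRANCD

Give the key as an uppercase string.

VDWQMZG

  i= 0: K-P = 21 → V
  i= 1: M-J =  3 → D
  i= 2: R-V = 22 → W
  i= 3: O-Y = 16 → Q
  i= 4: T-H = 12 → M
  i= 5: F-G = 25 → Z
  i= 6: T-N =  6 → G
  i= 7: V-A = 21 → V
  i= 8: I-F =  3 → D
  i= 9: L-P = 22 → W
  i=10: M-W = 16 → Q
  i=11: R-F = 12 → M
  i=12: G-H = 25 → Z
  i=13: I-C =  6 → G
  i=14: G-L = 21 → V
  i=15: E-B =  3 → D
  i=16: C-G = 22 → W
  i=17: W-G = 16 → Q
  i=18: V-J = 12 → M
  i=19: R-S = 25 → Z
  i=20: A-U =  6 → G
  i=21: N-S = 21 → V
  i=22: C-Z =  3 → D
  i=23: D-H = 22 → W
  shifts repeat with period 7: VDWQMZG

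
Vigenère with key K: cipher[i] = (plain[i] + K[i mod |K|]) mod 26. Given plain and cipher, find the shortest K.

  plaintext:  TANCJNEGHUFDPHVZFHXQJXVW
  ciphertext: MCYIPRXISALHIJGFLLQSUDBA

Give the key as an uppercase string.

  i= 0: M-T = 19 → T
  i= 1: C-A =  2 → C
  i= 2: Y-N = 11 → L
  i= 3: I-C =  6 → G
  i= 4: P-J =  6 → G
  i= 5: R-N =  4 → E
  i= 6: X-E = 19 → T
  i= 7: I-G =  2 → C
  i= 8: S-H = 11 → L
  i= 9: A-U =  6 → G
  i=10: L-F =  6 → G
  i=11: H-D =  4 → E
  i=12: I-P = 19 → T
  i=13: J-H =  2 → C
  i=14: G-V = 11 → L
  i=15: F-Z =  6 → G
  i=16: L-F =  6 → G
  i=17: L-H =  4 → E
  i=18: Q-X = 19 → T
  i=19: S-Q =  2 → C
  i=20: U-J = 11 → L
  i=21: D-X =  6 → G
  i=22: B-V =  6 → G
  i=23: A-W =  4 → E
  shifts repeat with period 6: TCLGGE

TCLGGE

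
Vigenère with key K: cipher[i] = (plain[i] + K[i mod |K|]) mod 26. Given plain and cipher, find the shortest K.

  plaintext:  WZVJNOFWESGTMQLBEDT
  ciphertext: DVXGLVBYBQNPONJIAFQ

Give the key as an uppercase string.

HWCXY

  i= 0: D-W =  7 → H
  i= 1: V-Z = 22 → W
  i= 2: X-V =  2 → C
  i= 3: G-J = 23 → X
  i= 4: L-N = 24 → Y
  i= 5: V-O =  7 → H
  i= 6: B-F = 22 → W
  i= 7: Y-W =  2 → C
  i= 8: B-E = 23 → X
  i= 9: Q-S = 24 → Y
  i=10: N-G =  7 → H
  i=11: P-T = 22 → W
  i=12: O-M =  2 → C
  i=13: N-Q = 23 → X
  i=14: J-L = 24 → Y
  i=15: I-B =  7 → H
  i=16: A-E = 22 → W
  i=17: F-D =  2 → C
  i=18: Q-T = 23 → X
  shifts repeat with period 5: HWCXY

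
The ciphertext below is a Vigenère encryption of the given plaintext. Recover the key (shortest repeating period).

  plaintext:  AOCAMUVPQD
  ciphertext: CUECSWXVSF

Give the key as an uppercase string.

  i= 0: C-A =  2 → C
  i= 1: U-O =  6 → G
  i= 2: E-C =  2 → C
  i= 3: C-A =  2 → C
  i= 4: S-M =  6 → G
  i= 5: W-U =  2 → C
  i= 6: X-V =  2 → C
  i= 7: V-P =  6 → G
  i= 8: S-Q =  2 → C
  i= 9: F-D =  2 → C
  shifts repeat with period 3: CGC

CGC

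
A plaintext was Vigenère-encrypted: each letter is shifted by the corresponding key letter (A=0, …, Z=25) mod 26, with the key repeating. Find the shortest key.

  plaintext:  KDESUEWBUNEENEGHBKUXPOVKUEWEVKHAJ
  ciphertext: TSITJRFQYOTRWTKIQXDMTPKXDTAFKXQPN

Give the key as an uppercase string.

  i= 0: T-K =  9 → J
  i= 1: S-D = 15 → P
  i= 2: I-E =  4 → E
  i= 3: T-S =  1 → B
  i= 4: J-U = 15 → P
  i= 5: R-E = 13 → N
  i= 6: F-W =  9 → J
  i= 7: Q-B = 15 → P
  i= 8: Y-U =  4 → E
  i= 9: O-N =  1 → B
  i=10: T-E = 15 → P
  i=11: R-E = 13 → N
  i=12: W-N =  9 → J
  i=13: T-E = 15 → P
  i=14: K-G =  4 → E
  i=15: I-H =  1 → B
  i=16: Q-B = 15 → P
  i=17: X-K = 13 → N
  i=18: D-U =  9 → J
  i=19: M-X = 15 → P
  i=20: T-P =  4 → E
  i=21: P-O =  1 → B
  i=22: K-V = 15 → P
  i=23: X-K = 13 → N
  i=24: D-U =  9 → J
  i=25: T-E = 15 → P
  i=26: A-W =  4 → E
  i=27: F-E =  1 → B
  i=28: K-V = 15 → P
  i=29: X-K = 13 → N
  i=30: Q-H =  9 → J
  i=31: P-A = 15 → P
  i=32: N-J =  4 → E
  shifts repeat with period 6: JPEBPN

JPEBPN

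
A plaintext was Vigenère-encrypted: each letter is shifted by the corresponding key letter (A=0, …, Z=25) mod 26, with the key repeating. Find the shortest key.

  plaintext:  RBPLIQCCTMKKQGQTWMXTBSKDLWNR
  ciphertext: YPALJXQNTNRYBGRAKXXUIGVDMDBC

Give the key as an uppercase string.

  i= 0: Y-R =  7 → H
  i= 1: P-B = 14 → O
  i= 2: A-P = 11 → L
  i= 3: L-L =  0 → A
  i= 4: J-I =  1 → B
  i= 5: X-Q =  7 → H
  i= 6: Q-C = 14 → O
  i= 7: N-C = 11 → L
  i= 8: T-T =  0 → A
  i= 9: N-M =  1 → B
  i=10: R-K =  7 → H
  i=11: Y-K = 14 → O
  i=12: B-Q = 11 → L
  i=13: G-G =  0 → A
  i=14: R-Q =  1 → B
  i=15: A-T =  7 → H
  i=16: K-W = 14 → O
  i=17: X-M = 11 → L
  i=18: X-X =  0 → A
  i=19: U-T =  1 → B
  i=20: I-B =  7 → H
  i=21: G-S = 14 → O
  i=22: V-K = 11 → L
  i=23: D-D =  0 → A
  i=24: M-L =  1 → B
  i=25: D-W =  7 → H
  i=26: B-N = 14 → O
  i=27: C-R = 11 → L
  shifts repeat with period 5: HOLAB

HOLAB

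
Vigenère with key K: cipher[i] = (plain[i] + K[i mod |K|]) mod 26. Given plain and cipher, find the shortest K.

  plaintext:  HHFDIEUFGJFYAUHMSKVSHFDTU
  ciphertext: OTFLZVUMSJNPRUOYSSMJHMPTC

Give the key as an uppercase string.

HMAIRRA

  i= 0: O-H =  7 → H
  i= 1: T-H = 12 → M
  i= 2: F-F =  0 → A
  i= 3: L-D =  8 → I
  i= 4: Z-I = 17 → R
  i= 5: V-E = 17 → R
  i= 6: U-U =  0 → A
  i= 7: M-F =  7 → H
  i= 8: S-G = 12 → M
  i= 9: J-J =  0 → A
  i=10: N-F =  8 → I
  i=11: P-Y = 17 → R
  i=12: R-A = 17 → R
  i=13: U-U =  0 → A
  i=14: O-H =  7 → H
  i=15: Y-M = 12 → M
  i=16: S-S =  0 → A
  i=17: S-K =  8 → I
  i=18: M-V = 17 → R
  i=19: J-S = 17 → R
  i=20: H-H =  0 → A
  i=21: M-F =  7 → H
  i=22: P-D = 12 → M
  i=23: T-T =  0 → A
  i=24: C-U =  8 → I
  shifts repeat with period 7: HMAIRRA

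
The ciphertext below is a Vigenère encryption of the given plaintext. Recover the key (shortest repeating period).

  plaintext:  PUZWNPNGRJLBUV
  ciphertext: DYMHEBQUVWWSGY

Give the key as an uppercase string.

  i= 0: D-P = 14 → O
  i= 1: Y-U =  4 → E
  i= 2: M-Z = 13 → N
  i= 3: H-W = 11 → L
  i= 4: E-N = 17 → R
  i= 5: B-P = 12 → M
  i= 6: Q-N =  3 → D
  i= 7: U-G = 14 → O
  i= 8: V-R =  4 → E
  i= 9: W-J = 13 → N
  i=10: W-L = 11 → L
  i=11: S-B = 17 → R
  i=12: G-U = 12 → M
  i=13: Y-V =  3 → D
  shifts repeat with period 7: OENLRMD

OENLRMD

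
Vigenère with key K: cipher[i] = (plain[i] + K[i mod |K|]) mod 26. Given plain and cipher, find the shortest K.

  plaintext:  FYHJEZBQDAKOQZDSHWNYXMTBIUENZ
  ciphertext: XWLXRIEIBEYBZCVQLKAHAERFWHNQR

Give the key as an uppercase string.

  i= 0: X-F = 18 → S
  i= 1: W-Y = 24 → Y
  i= 2: L-H =  4 → E
  i= 3: X-J = 14 → O
  i= 4: R-E = 13 → N
  i= 5: I-Z =  9 → J
  i= 6: E-B =  3 → D
  i= 7: I-Q = 18 → S
  i= 8: B-D = 24 → Y
  i= 9: E-A =  4 → E
  i=10: Y-K = 14 → O
  i=11: B-O = 13 → N
  i=12: Z-Q =  9 → J
  i=13: C-Z =  3 → D
  i=14: V-D = 18 → S
  i=15: Q-S = 24 → Y
  i=16: L-H =  4 → E
  i=17: K-W = 14 → O
  i=18: A-N = 13 → N
  i=19: H-Y =  9 → J
  i=20: A-X =  3 → D
  i=21: E-M = 18 → S
  i=22: R-T = 24 → Y
  i=23: F-B =  4 → E
  i=24: W-I = 14 → O
  i=25: H-U = 13 → N
  i=26: N-E =  9 → J
  i=27: Q-N =  3 → D
  i=28: R-Z = 18 → S
  shifts repeat with period 7: SYEONJD

SYEONJD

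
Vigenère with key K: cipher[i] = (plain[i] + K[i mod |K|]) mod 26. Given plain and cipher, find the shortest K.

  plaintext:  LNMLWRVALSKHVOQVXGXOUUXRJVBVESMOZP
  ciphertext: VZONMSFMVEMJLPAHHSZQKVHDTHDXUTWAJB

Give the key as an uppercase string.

KMCCQBKM

  i= 0: V-L = 10 → K
  i= 1: Z-N = 12 → M
  i= 2: O-M =  2 → C
  i= 3: N-L =  2 → C
  i= 4: M-W = 16 → Q
  i= 5: S-R =  1 → B
  i= 6: F-V = 10 → K
  i= 7: M-A = 12 → M
  i= 8: V-L = 10 → K
  i= 9: E-S = 12 → M
  i=10: M-K =  2 → C
  i=11: J-H =  2 → C
  i=12: L-V = 16 → Q
  i=13: P-O =  1 → B
  i=14: A-Q = 10 → K
  i=15: H-V = 12 → M
  i=16: H-X = 10 → K
  i=17: S-G = 12 → M
  i=18: Z-X =  2 → C
  i=19: Q-O =  2 → C
  i=20: K-U = 16 → Q
  i=21: V-U =  1 → B
  i=22: H-X = 10 → K
  i=23: D-R = 12 → M
  i=24: T-J = 10 → K
  i=25: H-V = 12 → M
  i=26: D-B =  2 → C
  i=27: X-V =  2 → C
  i=28: U-E = 16 → Q
  i=29: T-S =  1 → B
  i=30: W-M = 10 → K
  i=31: A-O = 12 → M
  i=32: J-Z = 10 → K
  i=33: B-P = 12 → M
  shifts repeat with period 8: KMCCQBKM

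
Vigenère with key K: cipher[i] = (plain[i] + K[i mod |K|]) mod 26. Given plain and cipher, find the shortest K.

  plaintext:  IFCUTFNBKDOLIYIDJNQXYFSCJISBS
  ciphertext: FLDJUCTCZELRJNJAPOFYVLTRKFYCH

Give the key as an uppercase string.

  i= 0: F-I = 23 → X
  i= 1: L-F =  6 → G
  i= 2: D-C =  1 → B
  i= 3: J-U = 15 → P
  i= 4: U-T =  1 → B
  i= 5: C-F = 23 → X
  i= 6: T-N =  6 → G
  i= 7: C-B =  1 → B
  i= 8: Z-K = 15 → P
  i= 9: E-D =  1 → B
  i=10: L-O = 23 → X
  i=11: R-L =  6 → G
  i=12: J-I =  1 → B
  i=13: N-Y = 15 → P
  i=14: J-I =  1 → B
  i=15: A-D = 23 → X
  i=16: P-J =  6 → G
  i=17: O-N =  1 → B
  i=18: F-Q = 15 → P
  i=19: Y-X =  1 → B
  i=20: V-Y = 23 → X
  i=21: L-F =  6 → G
  i=22: T-S =  1 → B
  i=23: R-C = 15 → P
  i=24: K-J =  1 → B
  i=25: F-I = 23 → X
  i=26: Y-S =  6 → G
  i=27: C-B =  1 → B
  i=28: H-S = 15 → P
  shifts repeat with period 5: XGBPB

XGBPB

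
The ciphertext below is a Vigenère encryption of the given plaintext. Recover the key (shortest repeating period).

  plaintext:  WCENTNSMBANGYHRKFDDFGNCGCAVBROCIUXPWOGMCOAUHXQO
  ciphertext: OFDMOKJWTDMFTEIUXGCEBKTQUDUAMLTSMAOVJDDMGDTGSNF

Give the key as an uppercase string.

  i= 0: O-W = 18 → S
  i= 1: F-C =  3 → D
  i= 2: D-E = 25 → Z
  i= 3: M-N = 25 → Z
  i= 4: O-T = 21 → V
  i= 5: K-N = 23 → X
  i= 6: J-S = 17 → R
  i= 7: W-M = 10 → K
  i= 8: T-B = 18 → S
  i= 9: D-A =  3 → D
  i=10: M-N = 25 → Z
  i=11: F-G = 25 → Z
  i=12: T-Y = 21 → V
  i=13: E-H = 23 → X
  i=14: I-R = 17 → R
  i=15: U-K = 10 → K
  i=16: X-F = 18 → S
  i=17: G-D =  3 → D
  i=18: C-D = 25 → Z
  i=19: E-F = 25 → Z
  i=20: B-G = 21 → V
  i=21: K-N = 23 → X
  i=22: T-C = 17 → R
  i=23: Q-G = 10 → K
  i=24: U-C = 18 → S
  i=25: D-A =  3 → D
  i=26: U-V = 25 → Z
  i=27: A-B = 25 → Z
  i=28: M-R = 21 → V
  i=29: L-O = 23 → X
  i=30: T-C = 17 → R
  i=31: S-I = 10 → K
  i=32: M-U = 18 → S
  i=33: A-X =  3 → D
  i=34: O-P = 25 → Z
  i=35: V-W = 25 → Z
  i=36: J-O = 21 → V
  i=37: D-G = 23 → X
  i=38: D-M = 17 → R
  i=39: M-C = 10 → K
  i=40: G-O = 18 → S
  i=41: D-A =  3 → D
  i=42: T-U = 25 → Z
  i=43: G-H = 25 → Z
  i=44: S-X = 21 → V
  i=45: N-Q = 23 → X
  i=46: F-O = 17 → R
  shifts repeat with period 8: SDZZVXRK

SDZZVXRK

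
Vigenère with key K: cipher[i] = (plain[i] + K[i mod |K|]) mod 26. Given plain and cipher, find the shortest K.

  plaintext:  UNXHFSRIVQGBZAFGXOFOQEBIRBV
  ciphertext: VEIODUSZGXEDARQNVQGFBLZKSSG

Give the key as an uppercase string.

  i= 0: V-U =  1 → B
  i= 1: E-N = 17 → R
  i= 2: I-X = 11 → L
  i= 3: O-H =  7 → H
  i= 4: D-F = 24 → Y
  i= 5: U-S =  2 → C
  i= 6: S-R =  1 → B
  i= 7: Z-I = 17 → R
  i= 8: G-V = 11 → L
  i= 9: X-Q =  7 → H
  i=10: E-G = 24 → Y
  i=11: D-B =  2 → C
  i=12: A-Z =  1 → B
  i=13: R-A = 17 → R
  i=14: Q-F = 11 → L
  i=15: N-G =  7 → H
  i=16: V-X = 24 → Y
  i=17: Q-O =  2 → C
  i=18: G-F =  1 → B
  i=19: F-O = 17 → R
  i=20: B-Q = 11 → L
  i=21: L-E =  7 → H
  i=22: Z-B = 24 → Y
  i=23: K-I =  2 → C
  i=24: S-R =  1 → B
  i=25: S-B = 17 → R
  i=26: G-V = 11 → L
  shifts repeat with period 6: BRLHYC

BRLHYC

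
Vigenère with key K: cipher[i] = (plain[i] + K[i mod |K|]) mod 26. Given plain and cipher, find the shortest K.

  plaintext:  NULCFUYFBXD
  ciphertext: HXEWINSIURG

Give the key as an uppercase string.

  i= 0: H-N = 20 → U
  i= 1: X-U =  3 → D
  i= 2: E-L = 19 → T
  i= 3: W-C = 20 → U
  i= 4: I-F =  3 → D
  i= 5: N-U = 19 → T
  i= 6: S-Y = 20 → U
  i= 7: I-F =  3 → D
  i= 8: U-B = 19 → T
  i= 9: R-X = 20 → U
  i=10: G-D =  3 → D
  shifts repeat with period 3: UDT

UDT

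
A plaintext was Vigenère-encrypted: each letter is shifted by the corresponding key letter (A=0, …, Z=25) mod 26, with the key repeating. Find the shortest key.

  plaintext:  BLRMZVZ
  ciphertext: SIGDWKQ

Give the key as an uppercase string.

  i= 0: S-B = 17 → R
  i= 1: I-L = 23 → X
  i= 2: G-R = 15 → P
  i= 3: D-M = 17 → R
  i= 4: W-Z = 23 → X
  i= 5: K-V = 15 → P
  i= 6: Q-Z = 17 → R
  shifts repeat with period 3: RXP

RXP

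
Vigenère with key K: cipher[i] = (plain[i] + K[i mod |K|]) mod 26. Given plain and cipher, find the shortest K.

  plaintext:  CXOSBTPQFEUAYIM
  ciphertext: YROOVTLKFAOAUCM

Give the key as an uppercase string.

  i= 0: Y-C = 22 → W
  i= 1: R-X = 20 → U
  i= 2: O-O =  0 → A
  i= 3: O-S = 22 → W
  i= 4: V-B = 20 → U
  i= 5: T-T =  0 → A
  i= 6: L-P = 22 → W
  i= 7: K-Q = 20 → U
  i= 8: F-F =  0 → A
  i= 9: A-E = 22 → W
  i=10: O-U = 20 → U
  i=11: A-A =  0 → A
  i=12: U-Y = 22 → W
  i=13: C-I = 20 → U
  i=14: M-M =  0 → A
  shifts repeat with period 3: WUA

WUA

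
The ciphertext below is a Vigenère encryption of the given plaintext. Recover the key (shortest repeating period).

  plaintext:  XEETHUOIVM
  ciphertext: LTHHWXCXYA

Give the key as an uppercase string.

OPD

  i= 0: L-X = 14 → O
  i= 1: T-E = 15 → P
  i= 2: H-E =  3 → D
  i= 3: H-T = 14 → O
  i= 4: W-H = 15 → P
  i= 5: X-U =  3 → D
  i= 6: C-O = 14 → O
  i= 7: X-I = 15 → P
  i= 8: Y-V =  3 → D
  i= 9: A-M = 14 → O
  shifts repeat with period 3: OPD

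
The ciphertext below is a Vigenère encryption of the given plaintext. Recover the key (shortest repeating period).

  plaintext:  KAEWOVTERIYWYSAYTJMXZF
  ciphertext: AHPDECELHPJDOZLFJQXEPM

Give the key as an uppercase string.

  i= 0: A-K = 16 → Q
  i= 1: H-A =  7 → H
  i= 2: P-E = 11 → L
  i= 3: D-W =  7 → H
  i= 4: E-O = 16 → Q
  i= 5: C-V =  7 → H
  i= 6: E-T = 11 → L
  i= 7: L-E =  7 → H
  i= 8: H-R = 16 → Q
  i= 9: P-I =  7 → H
  i=10: J-Y = 11 → L
  i=11: D-W =  7 → H
  i=12: O-Y = 16 → Q
  i=13: Z-S =  7 → H
  i=14: L-A = 11 → L
  i=15: F-Y =  7 → H
  i=16: J-T = 16 → Q
  i=17: Q-J =  7 → H
  i=18: X-M = 11 → L
  i=19: E-X =  7 → H
  i=20: P-Z = 16 → Q
  i=21: M-F =  7 → H
  shifts repeat with period 4: QHLH

QHLH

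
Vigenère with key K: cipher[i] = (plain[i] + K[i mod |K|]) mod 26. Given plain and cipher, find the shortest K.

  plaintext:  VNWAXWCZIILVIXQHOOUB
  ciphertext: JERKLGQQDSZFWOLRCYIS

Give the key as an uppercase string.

ORVKOK

  i= 0: J-V = 14 → O
  i= 1: E-N = 17 → R
  i= 2: R-W = 21 → V
  i= 3: K-A = 10 → K
  i= 4: L-X = 14 → O
  i= 5: G-W = 10 → K
  i= 6: Q-C = 14 → O
  i= 7: Q-Z = 17 → R
  i= 8: D-I = 21 → V
  i= 9: S-I = 10 → K
  i=10: Z-L = 14 → O
  i=11: F-V = 10 → K
  i=12: W-I = 14 → O
  i=13: O-X = 17 → R
  i=14: L-Q = 21 → V
  i=15: R-H = 10 → K
  i=16: C-O = 14 → O
  i=17: Y-O = 10 → K
  i=18: I-U = 14 → O
  i=19: S-B = 17 → R
  shifts repeat with period 6: ORVKOK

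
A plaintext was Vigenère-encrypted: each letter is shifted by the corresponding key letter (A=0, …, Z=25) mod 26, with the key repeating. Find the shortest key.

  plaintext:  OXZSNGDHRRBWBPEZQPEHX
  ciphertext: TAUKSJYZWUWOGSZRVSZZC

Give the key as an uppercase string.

  i= 0: T-O =  5 → F
  i= 1: A-X =  3 → D
  i= 2: U-Z = 21 → V
  i= 3: K-S = 18 → S
  i= 4: S-N =  5 → F
  i= 5: J-G =  3 → D
  i= 6: Y-D = 21 → V
  i= 7: Z-H = 18 → S
  i= 8: W-R =  5 → F
  i= 9: U-R =  3 → D
  i=10: W-B = 21 → V
  i=11: O-W = 18 → S
  i=12: G-B =  5 → F
  i=13: S-P =  3 → D
  i=14: Z-E = 21 → V
  i=15: R-Z = 18 → S
  i=16: V-Q =  5 → F
  i=17: S-P =  3 → D
  i=18: Z-E = 21 → V
  i=19: Z-H = 18 → S
  i=20: C-X =  5 → F
  shifts repeat with period 4: FDVS

FDVS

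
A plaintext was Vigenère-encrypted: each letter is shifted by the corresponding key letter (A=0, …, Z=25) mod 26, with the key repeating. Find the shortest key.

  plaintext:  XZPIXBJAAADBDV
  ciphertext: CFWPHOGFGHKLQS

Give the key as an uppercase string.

FGHHKNX

  i= 0: C-X =  5 → F
  i= 1: F-Z =  6 → G
  i= 2: W-P =  7 → H
  i= 3: P-I =  7 → H
  i= 4: H-X = 10 → K
  i= 5: O-B = 13 → N
  i= 6: G-J = 23 → X
  i= 7: F-A =  5 → F
  i= 8: G-A =  6 → G
  i= 9: H-A =  7 → H
  i=10: K-D =  7 → H
  i=11: L-B = 10 → K
  i=12: Q-D = 13 → N
  i=13: S-V = 23 → X
  shifts repeat with period 7: FGHHKNX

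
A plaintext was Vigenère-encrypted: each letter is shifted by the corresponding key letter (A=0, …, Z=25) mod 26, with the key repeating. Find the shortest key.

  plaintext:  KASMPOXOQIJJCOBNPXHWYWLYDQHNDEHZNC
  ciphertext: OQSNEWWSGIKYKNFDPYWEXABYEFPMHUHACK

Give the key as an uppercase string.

  i= 0: O-K =  4 → E
  i= 1: Q-A = 16 → Q
  i= 2: S-S =  0 → A
  i= 3: N-M =  1 → B
  i= 4: E-P = 15 → P
  i= 5: W-O =  8 → I
  i= 6: W-X = 25 → Z
  i= 7: S-O =  4 → E
  i= 8: G-Q = 16 → Q
  i= 9: I-I =  0 → A
  i=10: K-J =  1 → B
  i=11: Y-J = 15 → P
  i=12: K-C =  8 → I
  i=13: N-O = 25 → Z
  i=14: F-B =  4 → E
  i=15: D-N = 16 → Q
  i=16: P-P =  0 → A
  i=17: Y-X =  1 → B
  i=18: W-H = 15 → P
  i=19: E-W =  8 → I
  i=20: X-Y = 25 → Z
  i=21: A-W =  4 → E
  i=22: B-L = 16 → Q
  i=23: Y-Y =  0 → A
  i=24: E-D =  1 → B
  i=25: F-Q = 15 → P
  i=26: P-H =  8 → I
  i=27: M-N = 25 → Z
  i=28: H-D =  4 → E
  i=29: U-E = 16 → Q
  i=30: H-H =  0 → A
  i=31: A-Z =  1 → B
  i=32: C-N = 15 → P
  i=33: K-C =  8 → I
  shifts repeat with period 7: EQABPIZ

EQABPIZ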